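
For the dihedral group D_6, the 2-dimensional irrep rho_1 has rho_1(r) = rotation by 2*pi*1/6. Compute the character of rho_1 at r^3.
chi_{rho_1}(r^3) = 2*cos(2*pi*1*3/6) = -2

rho_1(r^3) is rotation by angle 2*pi*1*3/6, whose trace is 2*cos(2*pi*1*3/6) = -2.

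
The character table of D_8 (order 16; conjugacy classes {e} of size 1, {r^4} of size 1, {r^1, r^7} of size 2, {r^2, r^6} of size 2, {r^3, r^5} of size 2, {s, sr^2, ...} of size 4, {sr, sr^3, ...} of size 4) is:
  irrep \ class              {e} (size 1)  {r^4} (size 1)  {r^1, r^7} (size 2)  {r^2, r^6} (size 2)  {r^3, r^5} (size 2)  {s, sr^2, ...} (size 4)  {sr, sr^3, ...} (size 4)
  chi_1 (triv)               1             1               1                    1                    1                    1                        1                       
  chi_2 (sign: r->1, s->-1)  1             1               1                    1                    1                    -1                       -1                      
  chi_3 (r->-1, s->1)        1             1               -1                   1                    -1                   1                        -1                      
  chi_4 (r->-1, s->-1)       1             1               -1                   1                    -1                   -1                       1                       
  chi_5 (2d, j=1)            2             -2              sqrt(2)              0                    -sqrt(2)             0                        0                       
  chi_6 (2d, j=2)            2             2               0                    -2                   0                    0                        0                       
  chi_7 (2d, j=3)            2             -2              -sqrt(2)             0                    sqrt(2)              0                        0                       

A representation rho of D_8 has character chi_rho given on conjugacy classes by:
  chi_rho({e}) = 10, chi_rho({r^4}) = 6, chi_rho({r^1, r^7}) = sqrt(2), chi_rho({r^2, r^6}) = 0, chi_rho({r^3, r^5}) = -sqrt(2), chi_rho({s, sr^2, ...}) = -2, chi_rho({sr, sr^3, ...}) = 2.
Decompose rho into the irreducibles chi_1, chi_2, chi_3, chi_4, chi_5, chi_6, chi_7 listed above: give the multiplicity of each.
Multiplicities: chi_1: 1, chi_2: 1, chi_3: 0, chi_4: 2, chi_5: 1, chi_6: 2, chi_7: 0.

Derivation: Use <chi_rho, chi> = (1/|G|) sum_C |C| * chi_rho(C) * conj(chi(C)) with |G| = 16 for each irreducible chi in the table:
  <chi_rho, chi_1> = (1/16)[1*(10)*conj(1) + 1*(6)*conj(1) + 2*(sqrt(2))*conj(1) + 2*(0)*conj(1) + 2*(-sqrt(2))*conj(1) + 4*(-2)*conj(1) + 4*(2)*conj(1)]
      = (1/16)[(10) + (6) + (2*sqrt(2)) + (0) + (-2*sqrt(2)) + (-8) + (8)] = 16/16 = 1
  <chi_rho, chi_2> = (1/16)[1*(10)*conj(1) + 1*(6)*conj(1) + 2*(sqrt(2))*conj(1) + 2*(0)*conj(1) + 2*(-sqrt(2))*conj(1) + 4*(-2)*conj(-1) + 4*(2)*conj(-1)]
      = (1/16)[(10) + (6) + (2*sqrt(2)) + (0) + (-2*sqrt(2)) + (8) + (-8)] = 16/16 = 1
  <chi_rho, chi_3> = (1/16)[1*(10)*conj(1) + 1*(6)*conj(1) + 2*(sqrt(2))*conj(-1) + 2*(0)*conj(1) + 2*(-sqrt(2))*conj(-1) + 4*(-2)*conj(1) + 4*(2)*conj(-1)]
      = (1/16)[(10) + (6) + (-2*sqrt(2)) + (0) + (2*sqrt(2)) + (-8) + (-8)] = 0/16 = 0
  <chi_rho, chi_4> = (1/16)[1*(10)*conj(1) + 1*(6)*conj(1) + 2*(sqrt(2))*conj(-1) + 2*(0)*conj(1) + 2*(-sqrt(2))*conj(-1) + 4*(-2)*conj(-1) + 4*(2)*conj(1)]
      = (1/16)[(10) + (6) + (-2*sqrt(2)) + (0) + (2*sqrt(2)) + (8) + (8)] = 32/16 = 2
  <chi_rho, chi_5> = (1/16)[1*(10)*conj(2) + 1*(6)*conj(-2) + 2*(sqrt(2))*conj(sqrt(2)) + 2*(0)*conj(0) + 2*(-sqrt(2))*conj(-sqrt(2)) + 4*(-2)*conj(0) + 4*(2)*conj(0)]
      = (1/16)[(20) + (-12) + (4) + (0) + (4) + (0) + (0)] = 16/16 = 1
  <chi_rho, chi_6> = (1/16)[1*(10)*conj(2) + 1*(6)*conj(2) + 2*(sqrt(2))*conj(0) + 2*(0)*conj(-2) + 2*(-sqrt(2))*conj(0) + 4*(-2)*conj(0) + 4*(2)*conj(0)]
      = (1/16)[(20) + (12) + (0) + (0) + (0) + (0) + (0)] = 32/16 = 2
  <chi_rho, chi_7> = (1/16)[1*(10)*conj(2) + 1*(6)*conj(-2) + 2*(sqrt(2))*conj(-sqrt(2)) + 2*(0)*conj(0) + 2*(-sqrt(2))*conj(sqrt(2)) + 4*(-2)*conj(0) + 4*(2)*conj(0)]
      = (1/16)[(20) + (-12) + (-4) + (0) + (-4) + (0) + (0)] = 0/16 = 0
Dimension check: dim(rho) = sum (mult * dim) = 1*1 + 1*1 + 0*1 + 2*1 + 1*2 + 2*2 + 0*2 = 10 = chi_rho(e) = 10.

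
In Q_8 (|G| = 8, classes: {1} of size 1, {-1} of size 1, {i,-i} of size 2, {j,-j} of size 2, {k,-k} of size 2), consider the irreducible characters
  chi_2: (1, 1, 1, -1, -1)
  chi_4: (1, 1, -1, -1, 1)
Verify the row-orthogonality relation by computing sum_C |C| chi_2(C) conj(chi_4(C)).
Sum = 0; so <chi_2, chi_4> = 0 (distinct irreducibles are orthogonal).

Explanation: Compute term by term over conjugacy classes (|C| * chi_2(C) * conj(chi_4(C))):
  1*(1)*conj(1) + 1*(1)*conj(1) + 2*(1)*conj(-1) + 2*(-1)*conj(-1) + 2*(-1)*conj(1)
  = (1) + (1) + (-2) + (2) + (-2)
  = 0.
Dividing by |G| = 8 gives 0/8 = 0, matching the row-orthogonality relation <chi_2, chi_4> = [chi_2 = chi_4].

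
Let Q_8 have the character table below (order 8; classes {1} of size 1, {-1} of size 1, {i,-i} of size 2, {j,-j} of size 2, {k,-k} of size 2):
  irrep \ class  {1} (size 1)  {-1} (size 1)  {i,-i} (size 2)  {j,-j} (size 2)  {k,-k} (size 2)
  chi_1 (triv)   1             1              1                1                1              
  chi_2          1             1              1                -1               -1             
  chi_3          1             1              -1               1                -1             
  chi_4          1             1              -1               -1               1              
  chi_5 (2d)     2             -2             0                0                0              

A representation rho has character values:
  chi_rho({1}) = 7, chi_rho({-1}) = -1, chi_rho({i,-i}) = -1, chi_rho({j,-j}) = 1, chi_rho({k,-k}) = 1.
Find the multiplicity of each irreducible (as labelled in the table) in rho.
Multiplicities: chi_1: 1, chi_2: 0, chi_3: 1, chi_4: 1, chi_5: 2.

Solution. Use <chi_rho, chi> = (1/|G|) sum_C |C| * chi_rho(C) * conj(chi(C)) with |G| = 8 for each irreducible chi in the table:
  <chi_rho, chi_1> = (1/8)[1*(7)*conj(1) + 1*(-1)*conj(1) + 2*(-1)*conj(1) + 2*(1)*conj(1) + 2*(1)*conj(1)]
      = (1/8)[(7) + (-1) + (-2) + (2) + (2)] = 8/8 = 1
  <chi_rho, chi_2> = (1/8)[1*(7)*conj(1) + 1*(-1)*conj(1) + 2*(-1)*conj(1) + 2*(1)*conj(-1) + 2*(1)*conj(-1)]
      = (1/8)[(7) + (-1) + (-2) + (-2) + (-2)] = 0/8 = 0
  <chi_rho, chi_3> = (1/8)[1*(7)*conj(1) + 1*(-1)*conj(1) + 2*(-1)*conj(-1) + 2*(1)*conj(1) + 2*(1)*conj(-1)]
      = (1/8)[(7) + (-1) + (2) + (2) + (-2)] = 8/8 = 1
  <chi_rho, chi_4> = (1/8)[1*(7)*conj(1) + 1*(-1)*conj(1) + 2*(-1)*conj(-1) + 2*(1)*conj(-1) + 2*(1)*conj(1)]
      = (1/8)[(7) + (-1) + (2) + (-2) + (2)] = 8/8 = 1
  <chi_rho, chi_5> = (1/8)[1*(7)*conj(2) + 1*(-1)*conj(-2) + 2*(-1)*conj(0) + 2*(1)*conj(0) + 2*(1)*conj(0)]
      = (1/8)[(14) + (2) + (0) + (0) + (0)] = 16/8 = 2
Dimension check: dim(rho) = sum (mult * dim) = 1*1 + 0*1 + 1*1 + 1*1 + 2*2 = 7 = chi_rho(e) = 7.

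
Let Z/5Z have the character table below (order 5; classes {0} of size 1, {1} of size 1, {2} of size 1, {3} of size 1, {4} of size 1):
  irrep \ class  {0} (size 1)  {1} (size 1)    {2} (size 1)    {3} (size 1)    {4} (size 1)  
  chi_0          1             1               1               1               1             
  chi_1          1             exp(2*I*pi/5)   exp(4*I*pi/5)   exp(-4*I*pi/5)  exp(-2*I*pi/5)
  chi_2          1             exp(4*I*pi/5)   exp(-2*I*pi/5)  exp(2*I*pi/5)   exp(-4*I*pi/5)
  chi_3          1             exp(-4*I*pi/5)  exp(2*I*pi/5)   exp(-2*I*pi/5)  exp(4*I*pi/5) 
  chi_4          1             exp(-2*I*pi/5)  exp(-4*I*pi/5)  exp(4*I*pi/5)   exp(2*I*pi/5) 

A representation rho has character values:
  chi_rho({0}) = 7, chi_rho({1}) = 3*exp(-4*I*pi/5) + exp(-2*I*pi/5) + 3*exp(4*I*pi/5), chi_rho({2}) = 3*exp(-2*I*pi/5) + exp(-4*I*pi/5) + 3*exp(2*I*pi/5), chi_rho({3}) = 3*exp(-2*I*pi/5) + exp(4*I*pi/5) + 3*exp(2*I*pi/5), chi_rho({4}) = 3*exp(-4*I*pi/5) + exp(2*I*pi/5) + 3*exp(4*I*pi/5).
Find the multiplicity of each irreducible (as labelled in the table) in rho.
Multiplicities: chi_0: 0, chi_1: 0, chi_2: 3, chi_3: 3, chi_4: 1.

Justification: Use <chi_rho, chi> = (1/|G|) sum_C |C| * chi_rho(C) * conj(chi(C)) with |G| = 5 for each irreducible chi in the table:
  <chi_rho, chi_0> = (1/5)[1*(7)*conj(1) + 1*(3*exp(-4*I*pi/5) + exp(-2*I*pi/5) + 3*exp(4*I*pi/5))*conj(1) + 1*(3*exp(-2*I*pi/5) + exp(-4*I*pi/5) + 3*exp(2*I*pi/5))*conj(1) + 1*(3*exp(-2*I*pi/5) + exp(4*I*pi/5) + 3*exp(2*I*pi/5))*conj(1) + 1*(3*exp(-4*I*pi/5) + exp(2*I*pi/5) + 3*exp(4*I*pi/5))*conj(1)]
      = (1/5)[(7) + (3*exp(-4*I*pi/5) + exp(-2*I*pi/5) + 3*exp(4*I*pi/5)) + (3*exp(-2*I*pi/5) + exp(-4*I*pi/5) + 3*exp(2*I*pi/5)) + (3*exp(-2*I*pi/5) + exp(4*I*pi/5) + 3*exp(2*I*pi/5)) + (3*exp(-4*I*pi/5) + exp(2*I*pi/5) + 3*exp(4*I*pi/5))] = 0/5 = 0
  <chi_rho, chi_1> = (1/5)[1*(7)*conj(1) + 1*(3*exp(-4*I*pi/5) + exp(-2*I*pi/5) + 3*exp(4*I*pi/5))*conj(exp(2*I*pi/5)) + 1*(3*exp(-2*I*pi/5) + exp(-4*I*pi/5) + 3*exp(2*I*pi/5))*conj(exp(4*I*pi/5)) + 1*(3*exp(-2*I*pi/5) + exp(4*I*pi/5) + 3*exp(2*I*pi/5))*conj(exp(-4*I*pi/5)) + 1*(3*exp(-4*I*pi/5) + exp(2*I*pi/5) + 3*exp(4*I*pi/5))*conj(exp(-2*I*pi/5))]
      = (1/5)[(7) + (exp(-4*I*pi/5) + 3*exp(4*I*pi/5) + 3*exp(2*I*pi/5)) + (3*exp(-2*I*pi/5) + exp(2*I*pi/5) + 3*exp(4*I*pi/5)) + (3*exp(-4*I*pi/5) + exp(-2*I*pi/5) + 3*exp(2*I*pi/5)) + (3*exp(-2*I*pi/5) + 3*exp(-4*I*pi/5) + exp(4*I*pi/5))] = 0/5 = 0
  <chi_rho, chi_2> = (1/5)[1*(7)*conj(1) + 1*(3*exp(-4*I*pi/5) + exp(-2*I*pi/5) + 3*exp(4*I*pi/5))*conj(exp(4*I*pi/5)) + 1*(3*exp(-2*I*pi/5) + exp(-4*I*pi/5) + 3*exp(2*I*pi/5))*conj(exp(-2*I*pi/5)) + 1*(3*exp(-2*I*pi/5) + exp(4*I*pi/5) + 3*exp(2*I*pi/5))*conj(exp(2*I*pi/5)) + 1*(3*exp(-4*I*pi/5) + exp(2*I*pi/5) + 3*exp(4*I*pi/5))*conj(exp(-4*I*pi/5))]
      = (1/5)[(7) + (3 + exp(4*I*pi/5) + 3*exp(2*I*pi/5)) + (3 + exp(-2*I*pi/5) + 3*exp(4*I*pi/5)) + (3 + 3*exp(-4*I*pi/5) + exp(2*I*pi/5)) + (3 + 3*exp(-2*I*pi/5) + exp(-4*I*pi/5))] = 15/5 = 3
  <chi_rho, chi_3> = (1/5)[1*(7)*conj(1) + 1*(3*exp(-4*I*pi/5) + exp(-2*I*pi/5) + 3*exp(4*I*pi/5))*conj(exp(-4*I*pi/5)) + 1*(3*exp(-2*I*pi/5) + exp(-4*I*pi/5) + 3*exp(2*I*pi/5))*conj(exp(2*I*pi/5)) + 1*(3*exp(-2*I*pi/5) + exp(4*I*pi/5) + 3*exp(2*I*pi/5))*conj(exp(-2*I*pi/5)) + 1*(3*exp(-4*I*pi/5) + exp(2*I*pi/5) + 3*exp(4*I*pi/5))*conj(exp(4*I*pi/5))]
      = (1/5)[(7) + (3 + 3*exp(-2*I*pi/5) + exp(2*I*pi/5)) + (3 + 3*exp(-4*I*pi/5) + exp(4*I*pi/5)) + (3 + exp(-4*I*pi/5) + 3*exp(4*I*pi/5)) + (3 + exp(-2*I*pi/5) + 3*exp(2*I*pi/5))] = 15/5 = 3
  <chi_rho, chi_4> = (1/5)[1*(7)*conj(1) + 1*(3*exp(-4*I*pi/5) + exp(-2*I*pi/5) + 3*exp(4*I*pi/5))*conj(exp(-2*I*pi/5)) + 1*(3*exp(-2*I*pi/5) + exp(-4*I*pi/5) + 3*exp(2*I*pi/5))*conj(exp(-4*I*pi/5)) + 1*(3*exp(-2*I*pi/5) + exp(4*I*pi/5) + 3*exp(2*I*pi/5))*conj(exp(4*I*pi/5)) + 1*(3*exp(-4*I*pi/5) + exp(2*I*pi/5) + 3*exp(4*I*pi/5))*conj(exp(2*I*pi/5))]
      = (1/5)[(7) + (1 + 3*exp(-2*I*pi/5) + 3*exp(-4*I*pi/5)) + (1 + 3*exp(-4*I*pi/5) + 3*exp(2*I*pi/5)) + (1 + 3*exp(-2*I*pi/5) + 3*exp(4*I*pi/5)) + (1 + 3*exp(4*I*pi/5) + 3*exp(2*I*pi/5))] = 5/5 = 1
(Exp terms are combined using exp(i*s)*conj(exp(i*t)) = exp(i*(s-t)), and sums of them are collapsed using the identity that for every m > 1 the m distinct m-th roots of unity sum to 0, e.g. 1 + exp(2*I*pi/3) + exp(-2*I*pi/3) = 0.)
Dimension check: dim(rho) = sum (mult * dim) = 0*1 + 0*1 + 3*1 + 3*1 + 1*1 = 7 = chi_rho(e) = 7.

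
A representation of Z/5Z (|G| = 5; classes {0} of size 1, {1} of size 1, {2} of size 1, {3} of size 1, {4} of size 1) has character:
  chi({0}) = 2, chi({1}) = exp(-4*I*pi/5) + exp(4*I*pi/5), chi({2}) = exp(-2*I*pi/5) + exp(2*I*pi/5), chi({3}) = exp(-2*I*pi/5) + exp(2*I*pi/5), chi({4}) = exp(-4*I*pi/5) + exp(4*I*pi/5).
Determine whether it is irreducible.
Not irreducible (reducible): <chi, chi> = 2 > 1.

Reasoning: <chi, chi> = (1/|G|) sum_C |C| * |chi(C)|^2 = (1/5)[1*|2|^2 + 1*|exp(-4*I*pi/5) + exp(4*I*pi/5)|^2 + 1*|exp(-2*I*pi/5) + exp(2*I*pi/5)|^2 + 1*|exp(-2*I*pi/5) + exp(2*I*pi/5)|^2 + 1*|exp(-4*I*pi/5) + exp(4*I*pi/5)|^2]
  = (1/5)[(4) + (2 + exp(-2*I*pi/5) + exp(2*I*pi/5)) + (2 + exp(-4*I*pi/5) + exp(4*I*pi/5)) + (2 + exp(-4*I*pi/5) + exp(4*I*pi/5)) + (2 + exp(-2*I*pi/5) + exp(2*I*pi/5))] = 10/5 = 2.
(Exp terms are combined using exp(i*s)*conj(exp(i*t)) = exp(i*(s-t)), and sums of them are collapsed using the identity that for every m > 1 the m distinct m-th roots of unity sum to 0, e.g. 1 + exp(2*I*pi/3) + exp(-2*I*pi/3) = 0.)
A character is irreducible iff <chi, chi> = 1, so this representation is reducible.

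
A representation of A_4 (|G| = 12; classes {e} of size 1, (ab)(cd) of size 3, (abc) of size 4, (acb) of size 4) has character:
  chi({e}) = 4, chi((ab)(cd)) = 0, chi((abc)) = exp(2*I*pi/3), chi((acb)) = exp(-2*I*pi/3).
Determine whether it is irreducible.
Not irreducible (reducible): <chi, chi> = 2 > 1.

Derivation: <chi, chi> = (1/|G|) sum_C |C| * |chi(C)|^2 = (1/12)[1*|4|^2 + 3*|0|^2 + 4*|exp(2*I*pi/3)|^2 + 4*|exp(-2*I*pi/3)|^2]
  = (1/12)[(16) + (0) + (4) + (4)] = 24/12 = 2.
(Exp terms are combined using exp(i*s)*conj(exp(i*t)) = exp(i*(s-t)), and sums of them are collapsed using the identity that for every m > 1 the m distinct m-th roots of unity sum to 0, e.g. 1 + exp(2*I*pi/3) + exp(-2*I*pi/3) = 0.)
A character is irreducible iff <chi, chi> = 1, so this representation is reducible.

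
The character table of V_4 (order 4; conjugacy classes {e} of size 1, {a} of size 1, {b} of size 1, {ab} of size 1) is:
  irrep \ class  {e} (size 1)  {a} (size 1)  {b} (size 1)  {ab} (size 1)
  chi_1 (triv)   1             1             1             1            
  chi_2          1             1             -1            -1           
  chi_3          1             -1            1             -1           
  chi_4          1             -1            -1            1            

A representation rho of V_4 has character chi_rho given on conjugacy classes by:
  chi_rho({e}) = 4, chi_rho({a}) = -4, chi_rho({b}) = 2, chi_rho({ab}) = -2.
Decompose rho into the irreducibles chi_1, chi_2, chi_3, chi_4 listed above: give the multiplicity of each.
Multiplicities: chi_1: 0, chi_2: 0, chi_3: 3, chi_4: 1.

Working: Use <chi_rho, chi> = (1/|G|) sum_C |C| * chi_rho(C) * conj(chi(C)) with |G| = 4 for each irreducible chi in the table:
  <chi_rho, chi_1> = (1/4)[1*(4)*conj(1) + 1*(-4)*conj(1) + 1*(2)*conj(1) + 1*(-2)*conj(1)]
      = (1/4)[(4) + (-4) + (2) + (-2)] = 0/4 = 0
  <chi_rho, chi_2> = (1/4)[1*(4)*conj(1) + 1*(-4)*conj(1) + 1*(2)*conj(-1) + 1*(-2)*conj(-1)]
      = (1/4)[(4) + (-4) + (-2) + (2)] = 0/4 = 0
  <chi_rho, chi_3> = (1/4)[1*(4)*conj(1) + 1*(-4)*conj(-1) + 1*(2)*conj(1) + 1*(-2)*conj(-1)]
      = (1/4)[(4) + (4) + (2) + (2)] = 12/4 = 3
  <chi_rho, chi_4> = (1/4)[1*(4)*conj(1) + 1*(-4)*conj(-1) + 1*(2)*conj(-1) + 1*(-2)*conj(1)]
      = (1/4)[(4) + (4) + (-2) + (-2)] = 4/4 = 1
Dimension check: dim(rho) = sum (mult * dim) = 0*1 + 0*1 + 3*1 + 1*1 = 4 = chi_rho(e) = 4.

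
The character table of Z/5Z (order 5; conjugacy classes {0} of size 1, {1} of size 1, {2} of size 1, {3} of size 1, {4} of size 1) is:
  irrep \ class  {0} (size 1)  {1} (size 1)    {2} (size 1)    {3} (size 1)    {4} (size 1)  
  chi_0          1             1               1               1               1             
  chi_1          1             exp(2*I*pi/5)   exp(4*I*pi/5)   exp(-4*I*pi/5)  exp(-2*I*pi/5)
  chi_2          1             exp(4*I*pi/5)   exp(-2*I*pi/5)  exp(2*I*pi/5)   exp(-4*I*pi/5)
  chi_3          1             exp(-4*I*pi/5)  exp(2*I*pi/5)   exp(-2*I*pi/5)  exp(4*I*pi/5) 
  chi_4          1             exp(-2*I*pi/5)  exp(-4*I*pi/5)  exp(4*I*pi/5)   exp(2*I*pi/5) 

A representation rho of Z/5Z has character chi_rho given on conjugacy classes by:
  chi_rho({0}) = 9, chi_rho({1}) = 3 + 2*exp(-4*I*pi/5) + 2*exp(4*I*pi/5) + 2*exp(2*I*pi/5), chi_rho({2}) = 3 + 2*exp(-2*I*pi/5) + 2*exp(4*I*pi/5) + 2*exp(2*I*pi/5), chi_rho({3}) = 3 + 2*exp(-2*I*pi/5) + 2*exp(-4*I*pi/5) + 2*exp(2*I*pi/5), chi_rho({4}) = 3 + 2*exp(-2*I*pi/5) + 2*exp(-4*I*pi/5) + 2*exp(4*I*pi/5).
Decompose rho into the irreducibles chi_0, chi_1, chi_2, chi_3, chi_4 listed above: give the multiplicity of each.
Multiplicities: chi_0: 3, chi_1: 2, chi_2: 2, chi_3: 2, chi_4: 0.

Explanation: Use <chi_rho, chi> = (1/|G|) sum_C |C| * chi_rho(C) * conj(chi(C)) with |G| = 5 for each irreducible chi in the table:
  <chi_rho, chi_0> = (1/5)[1*(9)*conj(1) + 1*(3 + 2*exp(-4*I*pi/5) + 2*exp(4*I*pi/5) + 2*exp(2*I*pi/5))*conj(1) + 1*(3 + 2*exp(-2*I*pi/5) + 2*exp(4*I*pi/5) + 2*exp(2*I*pi/5))*conj(1) + 1*(3 + 2*exp(-2*I*pi/5) + 2*exp(-4*I*pi/5) + 2*exp(2*I*pi/5))*conj(1) + 1*(3 + 2*exp(-2*I*pi/5) + 2*exp(-4*I*pi/5) + 2*exp(4*I*pi/5))*conj(1)]
      = (1/5)[(9) + (3 + 2*exp(-4*I*pi/5) + 2*exp(4*I*pi/5) + 2*exp(2*I*pi/5)) + (3 + 2*exp(-2*I*pi/5) + 2*exp(4*I*pi/5) + 2*exp(2*I*pi/5)) + (3 + 2*exp(-2*I*pi/5) + 2*exp(-4*I*pi/5) + 2*exp(2*I*pi/5)) + (3 + 2*exp(-2*I*pi/5) + 2*exp(-4*I*pi/5) + 2*exp(4*I*pi/5))] = 15/5 = 3
  <chi_rho, chi_1> = (1/5)[1*(9)*conj(1) + 1*(3 + 2*exp(-4*I*pi/5) + 2*exp(4*I*pi/5) + 2*exp(2*I*pi/5))*conj(exp(2*I*pi/5)) + 1*(3 + 2*exp(-2*I*pi/5) + 2*exp(4*I*pi/5) + 2*exp(2*I*pi/5))*conj(exp(4*I*pi/5)) + 1*(3 + 2*exp(-2*I*pi/5) + 2*exp(-4*I*pi/5) + 2*exp(2*I*pi/5))*conj(exp(-4*I*pi/5)) + 1*(3 + 2*exp(-2*I*pi/5) + 2*exp(-4*I*pi/5) + 2*exp(4*I*pi/5))*conj(exp(-2*I*pi/5))]
      = (1/5)[(9) + (2 + 3*exp(-2*I*pi/5) + 2*exp(4*I*pi/5) + 2*exp(2*I*pi/5)) + (2 + 2*exp(-2*I*pi/5) + 3*exp(-4*I*pi/5) + 2*exp(4*I*pi/5)) + (2 + 2*exp(-4*I*pi/5) + 3*exp(4*I*pi/5) + 2*exp(2*I*pi/5)) + (2 + 2*exp(-2*I*pi/5) + 2*exp(-4*I*pi/5) + 3*exp(2*I*pi/5))] = 10/5 = 2
  <chi_rho, chi_2> = (1/5)[1*(9)*conj(1) + 1*(3 + 2*exp(-4*I*pi/5) + 2*exp(4*I*pi/5) + 2*exp(2*I*pi/5))*conj(exp(4*I*pi/5)) + 1*(3 + 2*exp(-2*I*pi/5) + 2*exp(4*I*pi/5) + 2*exp(2*I*pi/5))*conj(exp(-2*I*pi/5)) + 1*(3 + 2*exp(-2*I*pi/5) + 2*exp(-4*I*pi/5) + 2*exp(2*I*pi/5))*conj(exp(2*I*pi/5)) + 1*(3 + 2*exp(-2*I*pi/5) + 2*exp(-4*I*pi/5) + 2*exp(4*I*pi/5))*conj(exp(-4*I*pi/5))]
      = (1/5)[(9) + (2 + 2*exp(-2*I*pi/5) + 3*exp(-4*I*pi/5) + 2*exp(2*I*pi/5)) + (2 + 2*exp(-4*I*pi/5) + 2*exp(4*I*pi/5) + 3*exp(2*I*pi/5)) + (2 + 3*exp(-2*I*pi/5) + 2*exp(-4*I*pi/5) + 2*exp(4*I*pi/5)) + (2 + 2*exp(-2*I*pi/5) + 3*exp(4*I*pi/5) + 2*exp(2*I*pi/5))] = 10/5 = 2
  <chi_rho, chi_3> = (1/5)[1*(9)*conj(1) + 1*(3 + 2*exp(-4*I*pi/5) + 2*exp(4*I*pi/5) + 2*exp(2*I*pi/5))*conj(exp(-4*I*pi/5)) + 1*(3 + 2*exp(-2*I*pi/5) + 2*exp(4*I*pi/5) + 2*exp(2*I*pi/5))*conj(exp(2*I*pi/5)) + 1*(3 + 2*exp(-2*I*pi/5) + 2*exp(-4*I*pi/5) + 2*exp(2*I*pi/5))*conj(exp(-2*I*pi/5)) + 1*(3 + 2*exp(-2*I*pi/5) + 2*exp(-4*I*pi/5) + 2*exp(4*I*pi/5))*conj(exp(4*I*pi/5))]
      = (1/5)[(9) + (2 + 2*exp(-2*I*pi/5) + 2*exp(-4*I*pi/5) + 3*exp(4*I*pi/5)) + (2 + 3*exp(-2*I*pi/5) + 2*exp(-4*I*pi/5) + 2*exp(2*I*pi/5)) + (2 + 2*exp(-2*I*pi/5) + 2*exp(4*I*pi/5) + 3*exp(2*I*pi/5)) + (2 + 3*exp(-4*I*pi/5) + 2*exp(4*I*pi/5) + 2*exp(2*I*pi/5))] = 10/5 = 2
  <chi_rho, chi_4> = (1/5)[1*(9)*conj(1) + 1*(3 + 2*exp(-4*I*pi/5) + 2*exp(4*I*pi/5) + 2*exp(2*I*pi/5))*conj(exp(-2*I*pi/5)) + 1*(3 + 2*exp(-2*I*pi/5) + 2*exp(4*I*pi/5) + 2*exp(2*I*pi/5))*conj(exp(-4*I*pi/5)) + 1*(3 + 2*exp(-2*I*pi/5) + 2*exp(-4*I*pi/5) + 2*exp(2*I*pi/5))*conj(exp(4*I*pi/5)) + 1*(3 + 2*exp(-2*I*pi/5) + 2*exp(-4*I*pi/5) + 2*exp(4*I*pi/5))*conj(exp(2*I*pi/5))]
      = (1/5)[(9) + (2*exp(-2*I*pi/5) + 2*exp(-4*I*pi/5) + 2*exp(4*I*pi/5) + 3*exp(2*I*pi/5)) + (2*exp(-2*I*pi/5) + 2*exp(-4*I*pi/5) + 3*exp(4*I*pi/5) + 2*exp(2*I*pi/5)) + (2*exp(-2*I*pi/5) + 3*exp(-4*I*pi/5) + 2*exp(4*I*pi/5) + 2*exp(2*I*pi/5)) + (3*exp(-2*I*pi/5) + 2*exp(-4*I*pi/5) + 2*exp(4*I*pi/5) + 2*exp(2*I*pi/5))] = 0/5 = 0
(Exp terms are combined using exp(i*s)*conj(exp(i*t)) = exp(i*(s-t)), and sums of them are collapsed using the identity that for every m > 1 the m distinct m-th roots of unity sum to 0, e.g. 1 + exp(2*I*pi/3) + exp(-2*I*pi/3) = 0.)
Dimension check: dim(rho) = sum (mult * dim) = 3*1 + 2*1 + 2*1 + 2*1 + 0*1 = 9 = chi_rho(e) = 9.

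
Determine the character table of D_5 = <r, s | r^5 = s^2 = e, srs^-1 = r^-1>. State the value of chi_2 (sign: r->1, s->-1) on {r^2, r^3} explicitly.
Conjugacy classes: {e} of size 1, {r^1, r^4} of size 2, {r^2, r^3} of size 2, {s, sr, ..., sr^4} of size 5.
Character table:
  irrep \ class              {e} (size 1)  {r^1, r^4} (size 2)  {r^2, r^3} (size 2)  {s, sr, ..., sr^4} (size 5)
  chi_1 (triv)               1             1                    1                    1                          
  chi_2 (sign: r->1, s->-1)  1             1                    1                    -1                         
  chi_3 (2d, j=1)            2             -1/2 + sqrt(5)/2     -sqrt(5)/2 - 1/2     0                          
  chi_4 (2d, j=2)            2             -sqrt(5)/2 - 1/2     -1/2 + sqrt(5)/2     0                          

Spot check: chi_2 (sign: r->1, s->-1) on {r^2, r^3} = 1.

Working: D_5 has order 2*5 = 10 with 4 conjugacy classes, hence 4 irreducibles. Sum of squared dims 1 + 1 + 4 + 4 = 10 = |G|. Linear characters come from the abelianisation; the 2-dimensional irreps have character r^k -> 2*cos(2*pi*j*k/5), reflections -> 0.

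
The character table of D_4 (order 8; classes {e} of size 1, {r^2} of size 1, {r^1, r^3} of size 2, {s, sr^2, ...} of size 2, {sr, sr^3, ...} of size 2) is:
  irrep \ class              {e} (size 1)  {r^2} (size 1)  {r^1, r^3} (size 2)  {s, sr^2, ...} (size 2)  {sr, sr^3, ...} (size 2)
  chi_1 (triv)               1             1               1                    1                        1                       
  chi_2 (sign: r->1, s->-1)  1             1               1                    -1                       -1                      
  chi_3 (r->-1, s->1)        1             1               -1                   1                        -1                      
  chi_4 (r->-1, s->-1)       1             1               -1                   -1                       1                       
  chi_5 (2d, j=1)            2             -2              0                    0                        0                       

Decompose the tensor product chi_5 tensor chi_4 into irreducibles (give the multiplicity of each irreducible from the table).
chi_5 tensor chi_4 = chi_5 (all other irreducibles have multiplicity 0).

Working: The character of a tensor product is the pointwise product (chi_5 * chi_4)(C) = chi_5(C) * chi_4(C):
  {e}: (2)*(1), {r^2}: (-2)*(1), {r^1, r^3}: (0)*(-1), {s, sr^2, ...}: (0)*(-1), {sr, sr^3, ...}: (0)*(1)
so (chi_5 * chi_4) takes values
  {e} -> 2, {r^2} -> -2, {r^1, r^3} -> 0, {s, sr^2, ...} -> 0, {sr, sr^3, ...} -> 0.
Now take the inner product of this character with each irreducible chi from the table, <chi_5*chi_4, chi> = (1/8) sum_C |C| (chi_5*chi_4)(C) conj(chi(C)):
  <chi_5*chi_4, chi_1> = (1/8)[1*(2)*conj(1) + 1*(-2)*conj(1) + 2*(0)*conj(1) + 2*(0)*conj(1) + 2*(0)*conj(1)]
      = (1/8)[(2) + (-2) + (0) + (0) + (0)] = 0/8 = 0
  <chi_5*chi_4, chi_2> = (1/8)[1*(2)*conj(1) + 1*(-2)*conj(1) + 2*(0)*conj(1) + 2*(0)*conj(-1) + 2*(0)*conj(-1)]
      = (1/8)[(2) + (-2) + (0) + (0) + (0)] = 0/8 = 0
  <chi_5*chi_4, chi_3> = (1/8)[1*(2)*conj(1) + 1*(-2)*conj(1) + 2*(0)*conj(-1) + 2*(0)*conj(1) + 2*(0)*conj(-1)]
      = (1/8)[(2) + (-2) + (0) + (0) + (0)] = 0/8 = 0
  <chi_5*chi_4, chi_4> = (1/8)[1*(2)*conj(1) + 1*(-2)*conj(1) + 2*(0)*conj(-1) + 2*(0)*conj(-1) + 2*(0)*conj(1)]
      = (1/8)[(2) + (-2) + (0) + (0) + (0)] = 0/8 = 0
  <chi_5*chi_4, chi_5> = (1/8)[1*(2)*conj(2) + 1*(-2)*conj(-2) + 2*(0)*conj(0) + 2*(0)*conj(0) + 2*(0)*conj(0)]
      = (1/8)[(4) + (4) + (0) + (0) + (0)] = 8/8 = 1
Hence the multiplicities are chi_5: 1. Dimension check: dim(chi_5)*dim(chi_4) = 2*1 = 2 and sum (mult * dim) = 1*2 = 2.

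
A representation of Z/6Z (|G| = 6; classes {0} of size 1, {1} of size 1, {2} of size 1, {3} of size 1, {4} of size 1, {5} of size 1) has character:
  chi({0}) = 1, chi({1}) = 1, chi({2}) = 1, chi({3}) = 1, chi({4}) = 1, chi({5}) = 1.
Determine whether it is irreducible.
Irreducible: <chi, chi> = 1.

Justification: <chi, chi> = (1/|G|) sum_C |C| * |chi(C)|^2 = (1/6)[1*|1|^2 + 1*|1|^2 + 1*|1|^2 + 1*|1|^2 + 1*|1|^2 + 1*|1|^2]
  = (1/6)[(1) + (1) + (1) + (1) + (1) + (1)] = 6/6 = 1.
(Exp terms are combined using exp(i*s)*conj(exp(i*t)) = exp(i*(s-t)), and sums of them are collapsed using the identity that for every m > 1 the m distinct m-th roots of unity sum to 0, e.g. 1 + exp(2*I*pi/3) + exp(-2*I*pi/3) = 0.)
A character is irreducible iff <chi, chi> = 1, so this representation is irreducible.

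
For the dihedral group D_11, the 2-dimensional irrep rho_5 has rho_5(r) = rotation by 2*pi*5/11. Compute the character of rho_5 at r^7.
chi_{rho_5}(r^7) = 2*cos(2*pi*5*7/11) = 2*cos(70*pi/11)

Proof sketch: rho_5(r^7) is rotation by angle 2*pi*5*7/11, whose trace is 2*cos(2*pi*5*7/11) = 2*cos(70*pi/11).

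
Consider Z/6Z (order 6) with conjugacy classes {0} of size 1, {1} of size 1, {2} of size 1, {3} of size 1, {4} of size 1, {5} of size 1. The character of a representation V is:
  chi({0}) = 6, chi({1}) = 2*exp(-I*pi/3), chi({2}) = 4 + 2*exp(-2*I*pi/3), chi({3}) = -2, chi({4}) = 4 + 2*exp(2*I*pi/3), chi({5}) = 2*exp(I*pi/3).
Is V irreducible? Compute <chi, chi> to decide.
Not irreducible (reducible): <chi, chi> = 12 > 1.

Reasoning: <chi, chi> = (1/|G|) sum_C |C| * |chi(C)|^2 = (1/6)[1*|6|^2 + 1*|2*exp(-I*pi/3)|^2 + 1*|4 + 2*exp(-2*I*pi/3)|^2 + 1*|-2|^2 + 1*|4 + 2*exp(2*I*pi/3)|^2 + 1*|2*exp(I*pi/3)|^2]
  = (1/6)[(36) + (4) + (12) + (4) + (12) + (4)] = 72/6 = 12.
(Exp terms are combined using exp(i*s)*conj(exp(i*t)) = exp(i*(s-t)), and sums of them are collapsed using the identity that for every m > 1 the m distinct m-th roots of unity sum to 0, e.g. 1 + exp(2*I*pi/3) + exp(-2*I*pi/3) = 0.)
A character is irreducible iff <chi, chi> = 1, so this representation is reducible.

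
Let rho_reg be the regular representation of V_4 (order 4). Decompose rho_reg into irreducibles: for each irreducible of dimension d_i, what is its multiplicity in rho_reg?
Each irreducible V_i of dimension d_i appears with multiplicity d_i, i.e. rho_reg = (direct sum over all irreducibles V_i) d_i V_i. The irreducible dimensions for V_4 are 1, 1, 1, 1: 4 irreducibles of dimension 1, each with multiplicity 1. Total dimension 4*1*1 = 4 = |G|.

Explanation: General theorem: in the regular representation of a finite group G, each irreducible appears with multiplicity equal to its dimension. Check: dim(rho_reg) = sum d_i^2 = 1 + 1 + 1 + 1 = 4 = |G|.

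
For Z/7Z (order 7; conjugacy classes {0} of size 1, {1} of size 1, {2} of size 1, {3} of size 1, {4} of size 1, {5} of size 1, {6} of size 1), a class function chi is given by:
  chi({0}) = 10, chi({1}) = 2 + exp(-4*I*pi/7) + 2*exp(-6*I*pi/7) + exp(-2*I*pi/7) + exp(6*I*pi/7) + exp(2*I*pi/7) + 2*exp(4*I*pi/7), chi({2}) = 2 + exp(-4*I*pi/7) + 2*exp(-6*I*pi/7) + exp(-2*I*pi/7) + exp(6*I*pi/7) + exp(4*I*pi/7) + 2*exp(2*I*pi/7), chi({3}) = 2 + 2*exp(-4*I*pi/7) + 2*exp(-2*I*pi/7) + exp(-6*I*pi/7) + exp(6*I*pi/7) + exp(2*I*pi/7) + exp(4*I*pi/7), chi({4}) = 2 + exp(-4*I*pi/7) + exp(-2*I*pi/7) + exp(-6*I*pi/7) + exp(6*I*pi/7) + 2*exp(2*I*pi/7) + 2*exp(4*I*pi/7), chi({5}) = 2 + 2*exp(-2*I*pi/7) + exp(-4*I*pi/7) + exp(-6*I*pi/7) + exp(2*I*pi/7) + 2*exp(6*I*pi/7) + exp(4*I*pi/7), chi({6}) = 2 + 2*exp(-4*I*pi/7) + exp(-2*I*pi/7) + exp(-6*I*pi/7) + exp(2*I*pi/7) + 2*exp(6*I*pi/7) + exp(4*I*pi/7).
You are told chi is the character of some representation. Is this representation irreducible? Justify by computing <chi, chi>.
Not irreducible (reducible): <chi, chi> = 16 > 1.

Explanation: <chi, chi> = (1/|G|) sum_C |C| * |chi(C)|^2 = (1/7)[1*|10|^2 + 1*|2 + exp(-4*I*pi/7) + 2*exp(-6*I*pi/7) + exp(-2*I*pi/7) + exp(6*I*pi/7) + exp(2*I*pi/7) + 2*exp(4*I*pi/7)|^2 + 1*|2 + exp(-4*I*pi/7) + 2*exp(-6*I*pi/7) + exp(-2*I*pi/7) + exp(6*I*pi/7) + exp(4*I*pi/7) + 2*exp(2*I*pi/7)|^2 + 1*|2 + 2*exp(-4*I*pi/7) + 2*exp(-2*I*pi/7) + exp(-6*I*pi/7) + exp(6*I*pi/7) + exp(2*I*pi/7) + exp(4*I*pi/7)|^2 + 1*|2 + exp(-4*I*pi/7) + exp(-2*I*pi/7) + exp(-6*I*pi/7) + exp(6*I*pi/7) + 2*exp(2*I*pi/7) + 2*exp(4*I*pi/7)|^2 + 1*|2 + 2*exp(-2*I*pi/7) + exp(-4*I*pi/7) + exp(-6*I*pi/7) + exp(2*I*pi/7) + 2*exp(6*I*pi/7) + exp(4*I*pi/7)|^2 + 1*|2 + 2*exp(-4*I*pi/7) + exp(-2*I*pi/7) + exp(-6*I*pi/7) + exp(2*I*pi/7) + 2*exp(6*I*pi/7) + exp(4*I*pi/7)|^2]
  = (1/7)[(100) + (16 + 15*exp(-4*I*pi/7) + 13*exp(-2*I*pi/7) + 14*exp(-6*I*pi/7) + 14*exp(6*I*pi/7) + 13*exp(2*I*pi/7) + 15*exp(4*I*pi/7)) + (16 + 13*exp(-4*I*pi/7) + 14*exp(-2*I*pi/7) + 15*exp(-6*I*pi/7) + 15*exp(6*I*pi/7) + 14*exp(2*I*pi/7) + 13*exp(4*I*pi/7)) + (16 + 14*exp(-4*I*pi/7) + 15*exp(-2*I*pi/7) + 13*exp(-6*I*pi/7) + 13*exp(6*I*pi/7) + 15*exp(2*I*pi/7) + 14*exp(4*I*pi/7)) + (16 + 14*exp(-4*I*pi/7) + 15*exp(-2*I*pi/7) + 13*exp(-6*I*pi/7) + 13*exp(6*I*pi/7) + 15*exp(2*I*pi/7) + 14*exp(4*I*pi/7)) + (16 + 13*exp(-4*I*pi/7) + 14*exp(-2*I*pi/7) + 15*exp(-6*I*pi/7) + 15*exp(6*I*pi/7) + 14*exp(2*I*pi/7) + 13*exp(4*I*pi/7)) + (16 + 15*exp(-4*I*pi/7) + 13*exp(-2*I*pi/7) + 14*exp(-6*I*pi/7) + 14*exp(6*I*pi/7) + 13*exp(2*I*pi/7) + 15*exp(4*I*pi/7))] = 112/7 = 16.
(Exp terms are combined using exp(i*s)*conj(exp(i*t)) = exp(i*(s-t)), and sums of them are collapsed using the identity that for every m > 1 the m distinct m-th roots of unity sum to 0, e.g. 1 + exp(2*I*pi/3) + exp(-2*I*pi/3) = 0.)
A character is irreducible iff <chi, chi> = 1, so this representation is reducible.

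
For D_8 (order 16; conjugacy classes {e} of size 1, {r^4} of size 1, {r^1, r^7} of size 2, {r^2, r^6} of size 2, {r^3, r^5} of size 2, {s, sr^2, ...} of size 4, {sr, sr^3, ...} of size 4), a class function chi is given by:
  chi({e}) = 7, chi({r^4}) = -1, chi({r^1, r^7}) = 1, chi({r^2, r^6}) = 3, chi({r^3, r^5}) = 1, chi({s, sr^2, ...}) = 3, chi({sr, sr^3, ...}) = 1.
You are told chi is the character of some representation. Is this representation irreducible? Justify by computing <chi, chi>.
Not irreducible (reducible): <chi, chi> = 7 > 1.

Proof sketch: <chi, chi> = (1/|G|) sum_C |C| * |chi(C)|^2 = (1/16)[1*|7|^2 + 1*|-1|^2 + 2*|1|^2 + 2*|3|^2 + 2*|1|^2 + 4*|3|^2 + 4*|1|^2]
  = (1/16)[(49) + (1) + (2) + (18) + (2) + (36) + (4)] = 112/16 = 7.
A character is irreducible iff <chi, chi> = 1, so this representation is reducible.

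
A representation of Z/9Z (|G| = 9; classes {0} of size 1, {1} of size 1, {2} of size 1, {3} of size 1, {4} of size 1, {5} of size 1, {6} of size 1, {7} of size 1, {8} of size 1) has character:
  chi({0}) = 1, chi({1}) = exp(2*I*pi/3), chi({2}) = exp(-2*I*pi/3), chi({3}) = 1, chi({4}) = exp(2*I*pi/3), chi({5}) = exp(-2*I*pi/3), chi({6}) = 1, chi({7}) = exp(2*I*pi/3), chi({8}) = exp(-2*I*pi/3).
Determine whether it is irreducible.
Irreducible: <chi, chi> = 1.

Details: <chi, chi> = (1/|G|) sum_C |C| * |chi(C)|^2 = (1/9)[1*|1|^2 + 1*|exp(2*I*pi/3)|^2 + 1*|exp(-2*I*pi/3)|^2 + 1*|1|^2 + 1*|exp(2*I*pi/3)|^2 + 1*|exp(-2*I*pi/3)|^2 + 1*|1|^2 + 1*|exp(2*I*pi/3)|^2 + 1*|exp(-2*I*pi/3)|^2]
  = (1/9)[(1) + (1) + (1) + (1) + (1) + (1) + (1) + (1) + (1)] = 9/9 = 1.
(Exp terms are combined using exp(i*s)*conj(exp(i*t)) = exp(i*(s-t)), and sums of them are collapsed using the identity that for every m > 1 the m distinct m-th roots of unity sum to 0, e.g. 1 + exp(2*I*pi/3) + exp(-2*I*pi/3) = 0.)
A character is irreducible iff <chi, chi> = 1, so this representation is irreducible.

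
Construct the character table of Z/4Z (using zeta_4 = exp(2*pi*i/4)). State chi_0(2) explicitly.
Character table of Z/4Z (irreps indexed chi_0,...,chi_3 with chi_k(m) = zeta_4^(k*m), zeta_4 = exp(2*pi*i/4)):
  irrep \ class  {0} (size 1)  {1} (size 1)  {2} (size 1)  {3} (size 1)
  chi_0          1             1             1             1           
  chi_1          1             I             -1            -I          
  chi_2          1             -1            1             -1          
  chi_3          1             -I            -1            I           

Spot check: chi_0(2) = zeta_4^(0*2) = zeta_4^0 = 1.

Explanation: Z/4Z is abelian, so all 4 irreducible complex representations are 1-dimensional. They are given by chi_k(m) = zeta_4^(k*m) for k = 0,...,3. Row orthogonality: sum_m chi_k(m) conj(chi_l(m)) = 4 * [k = l].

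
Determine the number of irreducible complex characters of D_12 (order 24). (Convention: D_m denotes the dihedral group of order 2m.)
9

Working: The number of irreducible complex representations of a finite group equals its number of conjugacy classes. D_12 has 9 conjugacy classes (n/2 + 3 for n even), so D_12 (order 24) has exactly 9 irreducible complex representations.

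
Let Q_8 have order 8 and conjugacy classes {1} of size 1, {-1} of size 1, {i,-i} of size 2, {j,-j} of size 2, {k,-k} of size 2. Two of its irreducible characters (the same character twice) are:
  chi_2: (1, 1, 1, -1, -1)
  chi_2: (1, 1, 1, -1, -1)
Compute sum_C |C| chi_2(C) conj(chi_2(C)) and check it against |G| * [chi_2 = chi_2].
Sum = 8 = |G| = 8; so <chi_2, chi_2> = 1 (norm-1 confirms irreducibility).

Solution. Compute term by term over conjugacy classes (|C| * chi_2(C) * conj(chi_2(C))):
  1*(1)*conj(1) + 1*(1)*conj(1) + 2*(1)*conj(1) + 2*(-1)*conj(-1) + 2*(-1)*conj(-1)
  = (1) + (1) + (2) + (2) + (2)
  = 8.
Dividing by |G| = 8 gives 8/8 = 1, matching the row-orthogonality relation <chi_2, chi_2> = [chi_2 = chi_2].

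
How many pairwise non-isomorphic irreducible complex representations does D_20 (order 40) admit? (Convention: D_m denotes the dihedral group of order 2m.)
13

Why: The number of irreducible complex representations of a finite group equals its number of conjugacy classes. D_20 has 13 conjugacy classes (n/2 + 3 for n even), so D_20 (order 40) has exactly 13 irreducible complex representations.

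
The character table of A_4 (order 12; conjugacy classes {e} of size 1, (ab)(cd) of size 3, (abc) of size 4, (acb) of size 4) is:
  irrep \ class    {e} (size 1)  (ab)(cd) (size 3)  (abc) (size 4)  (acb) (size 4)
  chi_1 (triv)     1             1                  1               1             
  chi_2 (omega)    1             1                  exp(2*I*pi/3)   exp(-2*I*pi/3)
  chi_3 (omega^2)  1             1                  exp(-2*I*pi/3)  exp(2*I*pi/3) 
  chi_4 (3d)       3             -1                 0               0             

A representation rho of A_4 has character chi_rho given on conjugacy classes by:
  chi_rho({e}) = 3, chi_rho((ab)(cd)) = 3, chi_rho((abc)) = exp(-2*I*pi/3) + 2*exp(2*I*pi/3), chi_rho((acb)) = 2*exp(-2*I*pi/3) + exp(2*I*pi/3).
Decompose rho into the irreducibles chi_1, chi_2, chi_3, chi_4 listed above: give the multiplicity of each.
Multiplicities: chi_1: 0, chi_2: 2, chi_3: 1, chi_4: 0.

Derivation: Use <chi_rho, chi> = (1/|G|) sum_C |C| * chi_rho(C) * conj(chi(C)) with |G| = 12 for each irreducible chi in the table:
  <chi_rho, chi_1> = (1/12)[1*(3)*conj(1) + 3*(3)*conj(1) + 4*(exp(-2*I*pi/3) + 2*exp(2*I*pi/3))*conj(1) + 4*(2*exp(-2*I*pi/3) + exp(2*I*pi/3))*conj(1)]
      = (1/12)[(3) + (9) + (4*exp(-2*I*pi/3) + 8*exp(2*I*pi/3)) + (8*exp(-2*I*pi/3) + 4*exp(2*I*pi/3))] = 0/12 = 0
  <chi_rho, chi_2> = (1/12)[1*(3)*conj(1) + 3*(3)*conj(1) + 4*(exp(-2*I*pi/3) + 2*exp(2*I*pi/3))*conj(exp(2*I*pi/3)) + 4*(2*exp(-2*I*pi/3) + exp(2*I*pi/3))*conj(exp(-2*I*pi/3))]
      = (1/12)[(3) + (9) + (8 + 4*exp(2*I*pi/3)) + (8 + 4*exp(-2*I*pi/3))] = 24/12 = 2
  <chi_rho, chi_3> = (1/12)[1*(3)*conj(1) + 3*(3)*conj(1) + 4*(exp(-2*I*pi/3) + 2*exp(2*I*pi/3))*conj(exp(-2*I*pi/3)) + 4*(2*exp(-2*I*pi/3) + exp(2*I*pi/3))*conj(exp(2*I*pi/3))]
      = (1/12)[(3) + (9) + (4 + 8*exp(-2*I*pi/3)) + (4 + 8*exp(2*I*pi/3))] = 12/12 = 1
  <chi_rho, chi_4> = (1/12)[1*(3)*conj(3) + 3*(3)*conj(-1) + 4*(exp(-2*I*pi/3) + 2*exp(2*I*pi/3))*conj(0) + 4*(2*exp(-2*I*pi/3) + exp(2*I*pi/3))*conj(0)]
      = (1/12)[(9) + (-9) + (0) + (0)] = 0/12 = 0
(Exp terms are combined using exp(i*s)*conj(exp(i*t)) = exp(i*(s-t)), and sums of them are collapsed using the identity that for every m > 1 the m distinct m-th roots of unity sum to 0, e.g. 1 + exp(2*I*pi/3) + exp(-2*I*pi/3) = 0.)
Dimension check: dim(rho) = sum (mult * dim) = 0*1 + 2*1 + 1*1 + 0*3 = 3 = chi_rho(e) = 3.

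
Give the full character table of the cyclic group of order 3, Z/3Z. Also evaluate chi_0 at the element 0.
Character table of Z/3Z (irreps indexed chi_0,...,chi_2 with chi_k(m) = zeta_3^(k*m), zeta_3 = exp(2*pi*i/3)):
  irrep \ class  {0} (size 1)  {1} (size 1)    {2} (size 1)  
  chi_0          1             1               1             
  chi_1          1             exp(2*I*pi/3)   exp(-2*I*pi/3)
  chi_2          1             exp(-2*I*pi/3)  exp(2*I*pi/3) 

Spot check: chi_0(0) = zeta_3^(0*0) = zeta_3^0 = 1.

Derivation: Z/3Z is abelian, so all 3 irreducible complex representations are 1-dimensional. They are given by chi_k(m) = zeta_3^(k*m) for k = 0,...,2. Row orthogonality: sum_m chi_k(m) conj(chi_l(m)) = 3 * [k = l].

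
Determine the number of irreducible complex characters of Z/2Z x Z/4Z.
8

Working: The number of irreducible complex representations of a finite group equals its number of conjugacy classes. Z/2Z x Z/4Z is abelian of order 8, so every element is its own conjugacy class: 8 classes, so Z/2Z x Z/4Z (order 8) has exactly 8 irreducible complex representations.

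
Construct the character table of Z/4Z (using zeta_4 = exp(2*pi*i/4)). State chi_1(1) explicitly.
Character table of Z/4Z (irreps indexed chi_0,...,chi_3 with chi_k(m) = zeta_4^(k*m), zeta_4 = exp(2*pi*i/4)):
  irrep \ class  {0} (size 1)  {1} (size 1)  {2} (size 1)  {3} (size 1)
  chi_0          1             1             1             1           
  chi_1          1             I             -1            -I          
  chi_2          1             -1            1             -1          
  chi_3          1             -I            -1            I           

Spot check: chi_1(1) = zeta_4^(1*1) = zeta_4^1 = I.

Solution. Z/4Z is abelian, so all 4 irreducible complex representations are 1-dimensional. They are given by chi_k(m) = zeta_4^(k*m) for k = 0,...,3. Row orthogonality: sum_m chi_k(m) conj(chi_l(m)) = 4 * [k = l].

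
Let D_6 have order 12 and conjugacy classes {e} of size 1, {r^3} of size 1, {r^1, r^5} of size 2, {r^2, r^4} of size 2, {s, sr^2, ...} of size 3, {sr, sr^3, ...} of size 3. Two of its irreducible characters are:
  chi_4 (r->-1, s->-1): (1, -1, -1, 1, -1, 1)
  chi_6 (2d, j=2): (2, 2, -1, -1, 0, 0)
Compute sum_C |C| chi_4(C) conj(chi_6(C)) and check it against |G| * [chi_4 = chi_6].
Sum = 0; so <chi_4, chi_6> = 0 (distinct irreducibles are orthogonal).

Argument: Compute term by term over conjugacy classes (|C| * chi_4(C) * conj(chi_6(C))):
  1*(1)*conj(2) + 1*(-1)*conj(2) + 2*(-1)*conj(-1) + 2*(1)*conj(-1) + 3*(-1)*conj(0) + 3*(1)*conj(0)
  = (2) + (-2) + (2) + (-2) + (0) + (0)
  = 0.
Dividing by |G| = 12 gives 0/12 = 0, matching the row-orthogonality relation <chi_4, chi_6> = [chi_4 = chi_6].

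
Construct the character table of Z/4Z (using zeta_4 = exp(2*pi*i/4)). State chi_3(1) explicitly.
Character table of Z/4Z (irreps indexed chi_0,...,chi_3 with chi_k(m) = zeta_4^(k*m), zeta_4 = exp(2*pi*i/4)):
  irrep \ class  {0} (size 1)  {1} (size 1)  {2} (size 1)  {3} (size 1)
  chi_0          1             1             1             1           
  chi_1          1             I             -1            -I          
  chi_2          1             -1            1             -1          
  chi_3          1             -I            -1            I           

Spot check: chi_3(1) = zeta_4^(3*1) = zeta_4^3 = -I.

Why: Z/4Z is abelian, so all 4 irreducible complex representations are 1-dimensional. They are given by chi_k(m) = zeta_4^(k*m) for k = 0,...,3. Row orthogonality: sum_m chi_k(m) conj(chi_l(m)) = 4 * [k = l].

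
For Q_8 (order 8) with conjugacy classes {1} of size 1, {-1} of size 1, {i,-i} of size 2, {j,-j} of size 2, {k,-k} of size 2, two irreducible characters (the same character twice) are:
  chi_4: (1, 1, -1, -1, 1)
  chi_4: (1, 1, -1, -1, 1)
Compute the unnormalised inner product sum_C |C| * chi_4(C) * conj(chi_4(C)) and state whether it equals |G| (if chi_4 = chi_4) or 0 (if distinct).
Sum = 8 = |G| = 8; so <chi_4, chi_4> = 1 (norm-1 confirms irreducibility).

Proof sketch: Compute term by term over conjugacy classes (|C| * chi_4(C) * conj(chi_4(C))):
  1*(1)*conj(1) + 1*(1)*conj(1) + 2*(-1)*conj(-1) + 2*(-1)*conj(-1) + 2*(1)*conj(1)
  = (1) + (1) + (2) + (2) + (2)
  = 8.
Dividing by |G| = 8 gives 8/8 = 1, matching the row-orthogonality relation <chi_4, chi_4> = [chi_4 = chi_4].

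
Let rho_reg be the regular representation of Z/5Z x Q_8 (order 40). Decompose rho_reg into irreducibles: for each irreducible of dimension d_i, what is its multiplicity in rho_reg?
Each irreducible V_i of dimension d_i appears with multiplicity d_i, i.e. rho_reg = (direct sum over all irreducibles V_i) d_i V_i. The irreducible dimensions for Z/5Z x Q_8 are 1, 1, 1, 1, 1, 1, 1, 1, 1, 1, 1, 1, 1, 1, 1, 1, 1, 1, 1, 1, 2, 2, 2, 2, 2: 20 irreducibles of dimension 1, each with multiplicity 1; 5 irreducibles of dimension 2, each with multiplicity 2. Total dimension 20*1*1 + 5*2*2 = 40 = |G|.

Argument: General theorem: in the regular representation of a finite group G, each irreducible appears with multiplicity equal to its dimension. Check: dim(rho_reg) = sum d_i^2 = 1 + 1 + 1 + 1 + 1 + 1 + 1 + 1 + 1 + 1 + 1 + 1 + 1 + 1 + 1 + 1 + 1 + 1 + 1 + 1 + 4 + 4 + 4 + 4 + 4 = 40 = |G|.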